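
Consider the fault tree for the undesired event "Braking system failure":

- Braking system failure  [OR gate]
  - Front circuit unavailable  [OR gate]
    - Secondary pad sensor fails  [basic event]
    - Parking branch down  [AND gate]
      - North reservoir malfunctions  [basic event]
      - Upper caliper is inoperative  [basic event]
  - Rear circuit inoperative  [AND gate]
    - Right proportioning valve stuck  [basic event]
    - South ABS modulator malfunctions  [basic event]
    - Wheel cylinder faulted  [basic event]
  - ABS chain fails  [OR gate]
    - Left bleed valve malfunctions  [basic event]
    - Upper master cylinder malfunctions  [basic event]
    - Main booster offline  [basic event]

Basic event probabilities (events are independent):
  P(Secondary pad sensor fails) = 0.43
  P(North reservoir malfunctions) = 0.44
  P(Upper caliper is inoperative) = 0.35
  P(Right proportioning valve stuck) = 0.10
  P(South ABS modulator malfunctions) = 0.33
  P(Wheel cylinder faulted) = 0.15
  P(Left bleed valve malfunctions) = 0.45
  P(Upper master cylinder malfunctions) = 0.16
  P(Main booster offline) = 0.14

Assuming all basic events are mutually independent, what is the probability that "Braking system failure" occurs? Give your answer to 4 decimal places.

P(Parking branch down) [AND] = 0.44 × 0.35 = 0.154000
P(Front circuit unavailable) [OR] = 1 − (1−0.43) × (1−0.154000) = 0.517780
P(Rear circuit inoperative) [AND] = 0.10 × 0.33 × 0.15 = 0.004950
P(ABS chain fails) [OR] = 1 − (1−0.45) × (1−0.16) × (1−0.14) = 0.602680
P(Braking system failure) [OR] = 1 − (1−0.517780) × (1−0.004950) × (1−0.602680) = 0.809353
Rounded to 4 decimal places: P(Braking system failure) ≈ 0.8094.

0.8094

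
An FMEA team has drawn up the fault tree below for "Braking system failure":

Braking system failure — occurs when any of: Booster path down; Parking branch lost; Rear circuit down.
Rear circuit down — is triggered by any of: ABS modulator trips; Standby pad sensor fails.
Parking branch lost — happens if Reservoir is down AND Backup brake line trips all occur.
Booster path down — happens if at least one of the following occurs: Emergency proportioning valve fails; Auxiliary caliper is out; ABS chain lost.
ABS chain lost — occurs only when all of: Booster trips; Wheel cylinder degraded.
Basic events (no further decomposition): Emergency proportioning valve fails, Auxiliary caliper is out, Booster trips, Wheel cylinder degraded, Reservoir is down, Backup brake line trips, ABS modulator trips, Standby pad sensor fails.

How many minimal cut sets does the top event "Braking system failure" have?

ABS chain lost [AND]: one cut set from each child combined → 1 × 1 = 1 cut set(s).
Booster path down [OR]: union of children's cut sets → 3 cut set(s).
Parking branch lost [AND]: one cut set from each child combined → 1 × 1 = 1 cut set(s).
Rear circuit down [OR]: union of children's cut sets → 2 cut set(s).
Braking system failure [OR]: union of children's cut sets → 6 cut set(s).
Minimal cut sets: {Emergency proportioning valve fails}; {Auxiliary caliper is out}; {Booster trips, Wheel cylinder degraded}; {Backup brake line trips, Reservoir is down}; {ABS modulator trips}; {Standby pad sensor fails}.

6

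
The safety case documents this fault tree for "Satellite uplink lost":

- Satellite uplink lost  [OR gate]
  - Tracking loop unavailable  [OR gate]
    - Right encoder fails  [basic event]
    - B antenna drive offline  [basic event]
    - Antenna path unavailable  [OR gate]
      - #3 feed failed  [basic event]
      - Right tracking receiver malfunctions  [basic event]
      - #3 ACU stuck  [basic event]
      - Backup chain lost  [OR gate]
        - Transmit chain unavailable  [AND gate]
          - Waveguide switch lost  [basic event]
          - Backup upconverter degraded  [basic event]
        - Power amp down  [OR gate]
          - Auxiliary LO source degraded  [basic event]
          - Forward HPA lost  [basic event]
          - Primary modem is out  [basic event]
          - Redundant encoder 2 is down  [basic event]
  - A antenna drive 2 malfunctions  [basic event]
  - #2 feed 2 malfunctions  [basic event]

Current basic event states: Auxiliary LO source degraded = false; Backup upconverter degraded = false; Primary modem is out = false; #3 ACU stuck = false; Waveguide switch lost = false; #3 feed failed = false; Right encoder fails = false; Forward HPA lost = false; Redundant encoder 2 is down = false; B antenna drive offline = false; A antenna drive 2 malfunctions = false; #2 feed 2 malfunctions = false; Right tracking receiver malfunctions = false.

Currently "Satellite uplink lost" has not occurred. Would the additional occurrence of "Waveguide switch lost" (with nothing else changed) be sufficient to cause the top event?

No

Counterfactual: set "Waveguide switch lost" to occurred.
Transmit chain unavailable [AND]: Waveguide switch lost=occurs, Backup upconverter degraded=not → not all inputs occur → does not occur.
Power amp down [OR]: Auxiliary LO source degraded=not, Forward HPA lost=not, Primary modem is out=not, Redundant encoder 2 is down=not → no input occurs → does not occur.
Backup chain lost [OR]: Transmit chain unavailable=not, Power amp down=not → no input occurs → does not occur.
Antenna path unavailable [OR]: #3 feed failed=not, Right tracking receiver malfunctions=not, #3 ACU stuck=not, Backup chain lost=not → no input occurs → does not occur.
Tracking loop unavailable [OR]: Right encoder fails=not, B antenna drive offline=not, Antenna path unavailable=not → no input occurs → does not occur.
Satellite uplink lost [OR]: Tracking loop unavailable=not, A antenna drive 2 malfunctions=not, #2 feed 2 malfunctions=not → no input occurs → does not occur.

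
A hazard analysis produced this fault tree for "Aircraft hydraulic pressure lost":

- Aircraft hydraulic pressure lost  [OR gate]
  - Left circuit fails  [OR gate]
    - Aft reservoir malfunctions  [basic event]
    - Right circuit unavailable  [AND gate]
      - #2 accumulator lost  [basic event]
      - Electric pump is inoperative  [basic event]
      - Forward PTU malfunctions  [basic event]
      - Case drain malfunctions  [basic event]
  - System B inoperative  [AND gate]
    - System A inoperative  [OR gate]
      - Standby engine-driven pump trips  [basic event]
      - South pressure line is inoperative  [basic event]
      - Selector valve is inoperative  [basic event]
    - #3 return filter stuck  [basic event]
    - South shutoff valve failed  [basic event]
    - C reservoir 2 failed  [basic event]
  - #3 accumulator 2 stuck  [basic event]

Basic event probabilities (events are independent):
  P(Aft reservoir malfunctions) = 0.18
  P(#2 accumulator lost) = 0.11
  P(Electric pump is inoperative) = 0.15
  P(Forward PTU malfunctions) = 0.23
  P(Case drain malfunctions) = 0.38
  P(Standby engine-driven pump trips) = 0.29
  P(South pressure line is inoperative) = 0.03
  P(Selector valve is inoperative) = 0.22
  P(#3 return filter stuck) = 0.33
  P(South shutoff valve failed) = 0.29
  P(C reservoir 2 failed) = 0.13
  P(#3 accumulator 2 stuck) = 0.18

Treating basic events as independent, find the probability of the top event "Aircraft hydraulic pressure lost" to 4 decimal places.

0.3324

P(Right circuit unavailable) [AND] = 0.11 × 0.15 × 0.23 × 0.38 = 0.001442
P(Left circuit fails) [OR] = 1 − (1−0.18) × (1−0.001442) = 0.181182
P(System A inoperative) [OR] = 1 − (1−0.29) × (1−0.03) × (1−0.22) = 0.462814
P(System B inoperative) [AND] = 0.462814 × 0.33 × 0.29 × 0.13 = 0.005758
P(Aircraft hydraulic pressure lost) [OR] = 1 − (1−0.181182) × (1−0.005758) × (1−0.18) = 0.332435
Rounded to 4 decimal places: P(Aircraft hydraulic pressure lost) ≈ 0.3324.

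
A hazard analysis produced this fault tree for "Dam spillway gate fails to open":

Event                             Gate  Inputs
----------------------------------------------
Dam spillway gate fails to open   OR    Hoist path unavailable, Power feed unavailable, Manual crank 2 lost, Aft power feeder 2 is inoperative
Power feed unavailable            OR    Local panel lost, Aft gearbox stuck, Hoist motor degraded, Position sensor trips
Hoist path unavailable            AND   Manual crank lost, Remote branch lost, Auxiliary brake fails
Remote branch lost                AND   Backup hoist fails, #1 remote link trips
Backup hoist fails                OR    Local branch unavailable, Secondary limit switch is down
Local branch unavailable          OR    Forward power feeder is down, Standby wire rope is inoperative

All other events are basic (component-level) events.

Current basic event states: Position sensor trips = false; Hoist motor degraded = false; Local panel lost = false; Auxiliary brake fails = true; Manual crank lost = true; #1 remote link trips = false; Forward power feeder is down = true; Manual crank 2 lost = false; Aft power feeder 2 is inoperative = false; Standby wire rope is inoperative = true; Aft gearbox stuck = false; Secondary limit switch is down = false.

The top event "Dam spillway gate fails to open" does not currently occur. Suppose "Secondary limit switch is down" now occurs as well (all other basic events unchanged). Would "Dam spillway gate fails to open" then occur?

Counterfactual: set "Secondary limit switch is down" to occurred.
Local branch unavailable [OR]: Forward power feeder is down=occurs, Standby wire rope is inoperative=occurs → at least one input occurs → occurs.
Backup hoist fails [OR]: Local branch unavailable=occurs, Secondary limit switch is down=occurs → at least one input occurs → occurs.
Remote branch lost [AND]: Backup hoist fails=occurs, #1 remote link trips=not → not all inputs occur → does not occur.
Hoist path unavailable [AND]: Manual crank lost=occurs, Remote branch lost=not, Auxiliary brake fails=occurs → not all inputs occur → does not occur.
Power feed unavailable [OR]: Local panel lost=not, Aft gearbox stuck=not, Hoist motor degraded=not, Position sensor trips=not → no input occurs → does not occur.
Dam spillway gate fails to open [OR]: Hoist path unavailable=not, Power feed unavailable=not, Manual crank 2 lost=not, Aft power feeder 2 is inoperative=not → no input occurs → does not occur.

No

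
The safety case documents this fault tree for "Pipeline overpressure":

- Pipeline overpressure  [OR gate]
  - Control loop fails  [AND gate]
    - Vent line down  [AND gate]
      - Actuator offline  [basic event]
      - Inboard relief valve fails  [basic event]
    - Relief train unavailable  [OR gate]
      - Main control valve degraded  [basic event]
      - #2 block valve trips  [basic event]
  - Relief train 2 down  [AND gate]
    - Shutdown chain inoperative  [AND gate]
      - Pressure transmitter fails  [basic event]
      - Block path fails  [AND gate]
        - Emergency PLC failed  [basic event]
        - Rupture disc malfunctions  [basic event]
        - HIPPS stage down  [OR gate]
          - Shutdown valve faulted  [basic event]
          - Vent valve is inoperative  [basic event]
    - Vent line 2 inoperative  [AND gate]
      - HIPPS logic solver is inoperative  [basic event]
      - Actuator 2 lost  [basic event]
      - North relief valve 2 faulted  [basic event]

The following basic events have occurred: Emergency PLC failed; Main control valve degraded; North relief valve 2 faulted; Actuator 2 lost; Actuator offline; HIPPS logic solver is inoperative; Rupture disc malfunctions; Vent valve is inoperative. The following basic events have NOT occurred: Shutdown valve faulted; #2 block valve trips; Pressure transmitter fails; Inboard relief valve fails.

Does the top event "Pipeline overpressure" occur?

No

Vent line down [AND]: Actuator offline=occurs, Inboard relief valve fails=not → not all inputs occur → does not occur.
Relief train unavailable [OR]: Main control valve degraded=occurs, #2 block valve trips=not → at least one input occurs → occurs.
Control loop fails [AND]: Vent line down=not, Relief train unavailable=occurs → not all inputs occur → does not occur.
HIPPS stage down [OR]: Shutdown valve faulted=not, Vent valve is inoperative=occurs → at least one input occurs → occurs.
Block path fails [AND]: Emergency PLC failed=occurs, Rupture disc malfunctions=occurs, HIPPS stage down=occurs → all inputs occur → occurs.
Shutdown chain inoperative [AND]: Pressure transmitter fails=not, Block path fails=occurs → not all inputs occur → does not occur.
Vent line 2 inoperative [AND]: HIPPS logic solver is inoperative=occurs, Actuator 2 lost=occurs, North relief valve 2 faulted=occurs → all inputs occur → occurs.
Relief train 2 down [AND]: Shutdown chain inoperative=not, Vent line 2 inoperative=occurs → not all inputs occur → does not occur.
Pipeline overpressure [OR]: Control loop fails=not, Relief train 2 down=not → no input occurs → does not occur.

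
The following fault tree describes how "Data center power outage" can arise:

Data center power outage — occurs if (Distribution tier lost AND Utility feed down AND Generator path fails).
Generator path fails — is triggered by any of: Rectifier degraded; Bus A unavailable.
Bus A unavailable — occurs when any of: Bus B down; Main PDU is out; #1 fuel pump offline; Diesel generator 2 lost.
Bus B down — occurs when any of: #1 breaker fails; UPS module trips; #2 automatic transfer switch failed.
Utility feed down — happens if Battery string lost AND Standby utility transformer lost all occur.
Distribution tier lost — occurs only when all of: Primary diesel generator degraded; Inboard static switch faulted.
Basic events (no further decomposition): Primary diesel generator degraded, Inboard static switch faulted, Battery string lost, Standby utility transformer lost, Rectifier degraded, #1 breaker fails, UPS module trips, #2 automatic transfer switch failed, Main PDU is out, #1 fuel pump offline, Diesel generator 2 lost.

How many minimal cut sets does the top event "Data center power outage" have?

7

Distribution tier lost [AND]: one cut set from each child combined → 1 × 1 = 1 cut set(s).
Utility feed down [AND]: one cut set from each child combined → 1 × 1 = 1 cut set(s).
Bus B down [OR]: union of children's cut sets → 3 cut set(s).
Bus A unavailable [OR]: union of children's cut sets → 6 cut set(s).
Generator path fails [OR]: union of children's cut sets → 7 cut set(s).
Data center power outage [AND]: one cut set from each child combined → 1 × 1 × 7 = 7 cut set(s).
Minimal cut sets: {Battery string lost, Inboard static switch faulted, Primary diesel generator degraded, Rectifier degraded, Standby utility transformer lost}; {#1 breaker fails, Battery string lost, Inboard static switch faulted, Primary diesel generator degraded, Standby utility transformer lost}; {Battery string lost, Inboard static switch faulted, Primary diesel generator degraded, Standby utility transformer lost, UPS module trips}; {#2 automatic transfer switch failed, Battery string lost, Inboard static switch faulted, Primary diesel generator degraded, Standby utility transformer lost}; {Battery string lost, Inboard static switch faulted, Main PDU is out, Primary diesel generator degraded, Standby utility transformer lost}; {#1 fuel pump offline, Battery string lost, Inboard static switch faulted, Primary diesel generator degraded, Standby utility transformer lost}; {Battery string lost, Diesel generator 2 lost, Inboard static switch faulted, Primary diesel generator degraded, Standby utility transformer lost}.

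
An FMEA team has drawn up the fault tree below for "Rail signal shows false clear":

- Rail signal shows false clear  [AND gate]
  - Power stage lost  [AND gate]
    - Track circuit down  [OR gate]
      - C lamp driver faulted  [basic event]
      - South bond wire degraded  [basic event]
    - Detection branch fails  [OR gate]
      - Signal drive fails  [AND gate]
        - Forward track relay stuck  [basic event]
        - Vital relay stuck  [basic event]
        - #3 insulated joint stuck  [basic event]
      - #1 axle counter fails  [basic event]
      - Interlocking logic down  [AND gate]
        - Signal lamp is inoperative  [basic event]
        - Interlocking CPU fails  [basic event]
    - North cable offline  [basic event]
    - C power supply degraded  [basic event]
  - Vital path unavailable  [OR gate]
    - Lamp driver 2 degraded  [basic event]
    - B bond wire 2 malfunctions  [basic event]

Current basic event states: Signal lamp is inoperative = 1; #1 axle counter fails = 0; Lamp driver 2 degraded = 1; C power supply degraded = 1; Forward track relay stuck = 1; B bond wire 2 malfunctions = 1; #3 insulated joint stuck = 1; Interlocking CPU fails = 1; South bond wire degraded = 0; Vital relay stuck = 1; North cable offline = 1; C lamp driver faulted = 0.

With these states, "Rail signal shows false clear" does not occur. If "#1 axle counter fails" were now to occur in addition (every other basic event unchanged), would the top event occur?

Counterfactual: set "#1 axle counter fails" to occurred.
Track circuit down [OR]: C lamp driver faulted=not, South bond wire degraded=not → no input occurs → does not occur.
Signal drive fails [AND]: Forward track relay stuck=occurs, Vital relay stuck=occurs, #3 insulated joint stuck=occurs → all inputs occur → occurs.
Interlocking logic down [AND]: Signal lamp is inoperative=occurs, Interlocking CPU fails=occurs → all inputs occur → occurs.
Detection branch fails [OR]: Signal drive fails=occurs, #1 axle counter fails=occurs, Interlocking logic down=occurs → at least one input occurs → occurs.
Power stage lost [AND]: Track circuit down=not, Detection branch fails=occurs, North cable offline=occurs, C power supply degraded=occurs → not all inputs occur → does not occur.
Vital path unavailable [OR]: Lamp driver 2 degraded=occurs, B bond wire 2 malfunctions=occurs → at least one input occurs → occurs.
Rail signal shows false clear [AND]: Power stage lost=not, Vital path unavailable=occurs → not all inputs occur → does not occur.

No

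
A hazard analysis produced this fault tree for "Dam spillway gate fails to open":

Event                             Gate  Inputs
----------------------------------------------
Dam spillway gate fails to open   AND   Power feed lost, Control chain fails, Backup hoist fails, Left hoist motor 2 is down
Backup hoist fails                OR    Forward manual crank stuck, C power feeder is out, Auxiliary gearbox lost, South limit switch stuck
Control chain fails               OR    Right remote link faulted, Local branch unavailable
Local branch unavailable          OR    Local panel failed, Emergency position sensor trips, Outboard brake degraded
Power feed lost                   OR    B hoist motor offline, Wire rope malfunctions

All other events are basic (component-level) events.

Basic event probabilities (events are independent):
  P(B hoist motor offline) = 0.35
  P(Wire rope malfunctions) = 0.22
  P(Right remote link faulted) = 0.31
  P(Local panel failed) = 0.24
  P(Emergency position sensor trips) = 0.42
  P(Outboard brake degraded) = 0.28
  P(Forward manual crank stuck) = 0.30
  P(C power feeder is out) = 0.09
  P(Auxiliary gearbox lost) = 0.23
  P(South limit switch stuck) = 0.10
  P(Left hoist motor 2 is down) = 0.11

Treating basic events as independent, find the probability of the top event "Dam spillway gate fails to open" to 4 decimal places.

P(Power feed lost) [OR] = 1 − (1−0.35) × (1−0.22) = 0.493000
P(Local branch unavailable) [OR] = 1 − (1−0.24) × (1−0.42) × (1−0.28) = 0.682624
P(Control chain fails) [OR] = 1 − (1−0.31) × (1−0.682624) = 0.781011
P(Backup hoist fails) [OR] = 1 − (1−0.30) × (1−0.09) × (1−0.23) × (1−0.10) = 0.558559
P(Dam spillway gate fails to open) [AND] = 0.493000 × 0.781011 × 0.558559 × 0.11 = 0.023657
Rounded to 4 decimal places: P(Dam spillway gate fails to open) ≈ 0.0237.

0.0237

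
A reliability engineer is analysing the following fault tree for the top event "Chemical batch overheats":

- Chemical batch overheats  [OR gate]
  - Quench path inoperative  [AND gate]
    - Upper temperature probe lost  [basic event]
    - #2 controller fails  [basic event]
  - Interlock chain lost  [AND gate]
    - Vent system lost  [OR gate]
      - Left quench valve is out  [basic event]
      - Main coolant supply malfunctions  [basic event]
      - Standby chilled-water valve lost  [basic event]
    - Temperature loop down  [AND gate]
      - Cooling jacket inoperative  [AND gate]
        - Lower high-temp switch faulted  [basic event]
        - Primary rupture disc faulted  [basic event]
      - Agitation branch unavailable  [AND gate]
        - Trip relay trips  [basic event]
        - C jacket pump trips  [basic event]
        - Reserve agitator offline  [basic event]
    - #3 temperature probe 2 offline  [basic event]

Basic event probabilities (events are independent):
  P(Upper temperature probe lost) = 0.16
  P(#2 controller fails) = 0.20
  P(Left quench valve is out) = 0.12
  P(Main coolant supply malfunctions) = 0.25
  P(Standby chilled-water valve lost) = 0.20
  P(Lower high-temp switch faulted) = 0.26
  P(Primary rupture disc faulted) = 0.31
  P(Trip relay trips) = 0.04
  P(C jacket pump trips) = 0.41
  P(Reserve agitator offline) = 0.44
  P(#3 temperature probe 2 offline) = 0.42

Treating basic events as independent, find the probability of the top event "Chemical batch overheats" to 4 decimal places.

0.0321

P(Quench path inoperative) [AND] = 0.16 × 0.20 = 0.032000
P(Vent system lost) [OR] = 1 − (1−0.12) × (1−0.25) × (1−0.20) = 0.472000
P(Cooling jacket inoperative) [AND] = 0.26 × 0.31 = 0.080600
P(Agitation branch unavailable) [AND] = 0.04 × 0.41 × 0.44 = 0.007216
P(Temperature loop down) [AND] = 0.080600 × 0.007216 = 0.000582
P(Interlock chain lost) [AND] = 0.472000 × 0.000582 × 0.42 = 0.000115
P(Chemical batch overheats) [OR] = 1 − (1−0.032000) × (1−0.000115) = 0.032111
Rounded to 4 decimal places: P(Chemical batch overheats) ≈ 0.0321.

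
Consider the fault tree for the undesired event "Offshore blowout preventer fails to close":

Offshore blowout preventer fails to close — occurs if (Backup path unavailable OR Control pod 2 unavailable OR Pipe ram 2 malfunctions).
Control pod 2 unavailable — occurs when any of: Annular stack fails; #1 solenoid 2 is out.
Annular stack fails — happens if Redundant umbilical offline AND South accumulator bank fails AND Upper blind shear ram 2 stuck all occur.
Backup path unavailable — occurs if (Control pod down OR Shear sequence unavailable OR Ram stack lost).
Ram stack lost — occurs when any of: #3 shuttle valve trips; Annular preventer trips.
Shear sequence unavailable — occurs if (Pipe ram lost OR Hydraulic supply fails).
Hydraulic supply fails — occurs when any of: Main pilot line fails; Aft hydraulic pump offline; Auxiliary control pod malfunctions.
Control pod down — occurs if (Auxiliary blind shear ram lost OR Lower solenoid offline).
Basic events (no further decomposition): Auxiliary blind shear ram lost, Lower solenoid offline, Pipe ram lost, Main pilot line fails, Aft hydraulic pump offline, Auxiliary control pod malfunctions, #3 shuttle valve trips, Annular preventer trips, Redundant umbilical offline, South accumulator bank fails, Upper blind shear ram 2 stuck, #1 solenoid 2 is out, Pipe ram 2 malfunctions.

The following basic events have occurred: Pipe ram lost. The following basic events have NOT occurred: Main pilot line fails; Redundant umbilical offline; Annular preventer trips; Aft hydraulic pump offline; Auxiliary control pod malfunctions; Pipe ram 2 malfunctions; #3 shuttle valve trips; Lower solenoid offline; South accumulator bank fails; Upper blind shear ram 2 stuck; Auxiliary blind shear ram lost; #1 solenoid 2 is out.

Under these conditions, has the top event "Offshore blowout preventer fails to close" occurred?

Control pod down [OR]: Auxiliary blind shear ram lost=not, Lower solenoid offline=not → no input occurs → does not occur.
Hydraulic supply fails [OR]: Main pilot line fails=not, Aft hydraulic pump offline=not, Auxiliary control pod malfunctions=not → no input occurs → does not occur.
Shear sequence unavailable [OR]: Pipe ram lost=occurs, Hydraulic supply fails=not → at least one input occurs → occurs.
Ram stack lost [OR]: #3 shuttle valve trips=not, Annular preventer trips=not → no input occurs → does not occur.
Backup path unavailable [OR]: Control pod down=not, Shear sequence unavailable=occurs, Ram stack lost=not → at least one input occurs → occurs.
Annular stack fails [AND]: Redundant umbilical offline=not, South accumulator bank fails=not, Upper blind shear ram 2 stuck=not → not all inputs occur → does not occur.
Control pod 2 unavailable [OR]: Annular stack fails=not, #1 solenoid 2 is out=not → no input occurs → does not occur.
Offshore blowout preventer fails to close [OR]: Backup path unavailable=occurs, Control pod 2 unavailable=not, Pipe ram 2 malfunctions=not → at least one input occurs → occurs.

Yes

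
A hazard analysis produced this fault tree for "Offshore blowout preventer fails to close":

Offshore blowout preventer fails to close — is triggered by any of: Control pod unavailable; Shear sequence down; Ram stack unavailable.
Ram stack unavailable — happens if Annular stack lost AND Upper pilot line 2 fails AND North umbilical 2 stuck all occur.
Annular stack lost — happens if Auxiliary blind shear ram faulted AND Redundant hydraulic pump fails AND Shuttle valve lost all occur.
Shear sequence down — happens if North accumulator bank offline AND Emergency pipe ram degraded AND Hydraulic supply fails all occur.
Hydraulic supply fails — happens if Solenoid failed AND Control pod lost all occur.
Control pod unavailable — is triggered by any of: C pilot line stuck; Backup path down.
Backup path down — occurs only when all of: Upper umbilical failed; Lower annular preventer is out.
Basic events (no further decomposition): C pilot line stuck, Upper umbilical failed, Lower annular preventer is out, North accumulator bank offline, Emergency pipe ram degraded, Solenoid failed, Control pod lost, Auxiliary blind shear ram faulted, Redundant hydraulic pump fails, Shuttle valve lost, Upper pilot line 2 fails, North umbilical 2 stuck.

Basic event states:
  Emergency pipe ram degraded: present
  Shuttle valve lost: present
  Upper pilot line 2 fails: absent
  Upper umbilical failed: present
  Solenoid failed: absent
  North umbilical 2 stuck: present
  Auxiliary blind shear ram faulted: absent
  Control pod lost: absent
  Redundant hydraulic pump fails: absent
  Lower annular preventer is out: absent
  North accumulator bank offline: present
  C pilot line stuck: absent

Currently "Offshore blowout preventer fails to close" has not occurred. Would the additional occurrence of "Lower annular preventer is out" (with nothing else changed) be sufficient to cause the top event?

Counterfactual: set "Lower annular preventer is out" to occurred.
Backup path down [AND]: Upper umbilical failed=occurs, Lower annular preventer is out=occurs → all inputs occur → occurs.
Control pod unavailable [OR]: C pilot line stuck=not, Backup path down=occurs → at least one input occurs → occurs.
Hydraulic supply fails [AND]: Solenoid failed=not, Control pod lost=not → not all inputs occur → does not occur.
Shear sequence down [AND]: North accumulator bank offline=occurs, Emergency pipe ram degraded=occurs, Hydraulic supply fails=not → not all inputs occur → does not occur.
Annular stack lost [AND]: Auxiliary blind shear ram faulted=not, Redundant hydraulic pump fails=not, Shuttle valve lost=occurs → not all inputs occur → does not occur.
Ram stack unavailable [AND]: Annular stack lost=not, Upper pilot line 2 fails=not, North umbilical 2 stuck=occurs → not all inputs occur → does not occur.
Offshore blowout preventer fails to close [OR]: Control pod unavailable=occurs, Shear sequence down=not, Ram stack unavailable=not → at least one input occurs → occurs.

Yes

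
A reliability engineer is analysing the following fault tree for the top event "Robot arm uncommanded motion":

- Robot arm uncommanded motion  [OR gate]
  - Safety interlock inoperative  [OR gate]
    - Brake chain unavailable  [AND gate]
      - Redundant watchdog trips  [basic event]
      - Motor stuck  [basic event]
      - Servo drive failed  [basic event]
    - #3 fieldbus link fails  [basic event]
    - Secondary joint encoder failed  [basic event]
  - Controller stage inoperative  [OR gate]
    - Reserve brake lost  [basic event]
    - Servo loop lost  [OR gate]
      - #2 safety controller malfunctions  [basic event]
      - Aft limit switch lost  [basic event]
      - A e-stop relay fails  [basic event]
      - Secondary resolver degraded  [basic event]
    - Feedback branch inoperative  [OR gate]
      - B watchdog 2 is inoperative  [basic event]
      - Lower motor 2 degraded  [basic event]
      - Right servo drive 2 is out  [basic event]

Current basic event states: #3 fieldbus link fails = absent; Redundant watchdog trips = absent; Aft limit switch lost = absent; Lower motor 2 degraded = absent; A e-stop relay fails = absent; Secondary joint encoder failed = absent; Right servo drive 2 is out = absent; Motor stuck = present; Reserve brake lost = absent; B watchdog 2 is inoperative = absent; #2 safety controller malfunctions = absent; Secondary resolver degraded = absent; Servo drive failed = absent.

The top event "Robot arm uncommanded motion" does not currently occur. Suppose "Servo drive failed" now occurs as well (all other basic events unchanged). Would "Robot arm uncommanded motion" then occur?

Counterfactual: set "Servo drive failed" to occurred.
Brake chain unavailable [AND]: Redundant watchdog trips=not, Motor stuck=occurs, Servo drive failed=occurs → not all inputs occur → does not occur.
Safety interlock inoperative [OR]: Brake chain unavailable=not, #3 fieldbus link fails=not, Secondary joint encoder failed=not → no input occurs → does not occur.
Servo loop lost [OR]: #2 safety controller malfunctions=not, Aft limit switch lost=not, A e-stop relay fails=not, Secondary resolver degraded=not → no input occurs → does not occur.
Feedback branch inoperative [OR]: B watchdog 2 is inoperative=not, Lower motor 2 degraded=not, Right servo drive 2 is out=not → no input occurs → does not occur.
Controller stage inoperative [OR]: Reserve brake lost=not, Servo loop lost=not, Feedback branch inoperative=not → no input occurs → does not occur.
Robot arm uncommanded motion [OR]: Safety interlock inoperative=not, Controller stage inoperative=not → no input occurs → does not occur.

No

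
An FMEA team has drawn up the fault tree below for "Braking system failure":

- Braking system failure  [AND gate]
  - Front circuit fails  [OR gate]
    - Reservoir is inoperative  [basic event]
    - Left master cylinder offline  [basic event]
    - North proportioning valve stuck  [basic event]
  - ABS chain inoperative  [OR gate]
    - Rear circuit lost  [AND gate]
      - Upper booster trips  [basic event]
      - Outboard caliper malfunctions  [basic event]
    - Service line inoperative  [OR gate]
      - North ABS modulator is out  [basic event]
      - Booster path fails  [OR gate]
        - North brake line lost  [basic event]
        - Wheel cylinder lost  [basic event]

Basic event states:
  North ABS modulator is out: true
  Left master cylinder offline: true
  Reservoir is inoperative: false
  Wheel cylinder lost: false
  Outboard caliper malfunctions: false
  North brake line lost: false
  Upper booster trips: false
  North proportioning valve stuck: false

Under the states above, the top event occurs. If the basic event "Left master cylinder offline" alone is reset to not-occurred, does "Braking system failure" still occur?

Counterfactual: set "Left master cylinder offline" to not occurred.
Front circuit fails [OR]: Reservoir is inoperative=not, Left master cylinder offline=not, North proportioning valve stuck=not → no input occurs → does not occur.
Rear circuit lost [AND]: Upper booster trips=not, Outboard caliper malfunctions=not → not all inputs occur → does not occur.
Booster path fails [OR]: North brake line lost=not, Wheel cylinder lost=not → no input occurs → does not occur.
Service line inoperative [OR]: North ABS modulator is out=occurs, Booster path fails=not → at least one input occurs → occurs.
ABS chain inoperative [OR]: Rear circuit lost=not, Service line inoperative=occurs → at least one input occurs → occurs.
Braking system failure [AND]: Front circuit fails=not, ABS chain inoperative=occurs → not all inputs occur → does not occur.

No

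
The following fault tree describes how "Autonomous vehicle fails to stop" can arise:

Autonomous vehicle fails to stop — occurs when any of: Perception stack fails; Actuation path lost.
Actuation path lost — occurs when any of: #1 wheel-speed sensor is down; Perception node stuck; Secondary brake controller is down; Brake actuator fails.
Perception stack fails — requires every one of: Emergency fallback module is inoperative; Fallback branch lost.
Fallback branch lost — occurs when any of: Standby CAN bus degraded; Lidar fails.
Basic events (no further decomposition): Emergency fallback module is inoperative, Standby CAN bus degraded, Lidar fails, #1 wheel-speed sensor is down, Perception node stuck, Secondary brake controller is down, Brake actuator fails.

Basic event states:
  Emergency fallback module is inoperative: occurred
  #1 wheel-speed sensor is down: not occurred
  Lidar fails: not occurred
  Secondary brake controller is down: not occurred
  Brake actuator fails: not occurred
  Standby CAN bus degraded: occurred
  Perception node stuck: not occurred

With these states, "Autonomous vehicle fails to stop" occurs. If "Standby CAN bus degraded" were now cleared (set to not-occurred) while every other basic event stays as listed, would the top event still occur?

Counterfactual: set "Standby CAN bus degraded" to not occurred.
Fallback branch lost [OR]: Standby CAN bus degraded=not, Lidar fails=not → no input occurs → does not occur.
Perception stack fails [AND]: Emergency fallback module is inoperative=occurs, Fallback branch lost=not → not all inputs occur → does not occur.
Actuation path lost [OR]: #1 wheel-speed sensor is down=not, Perception node stuck=not, Secondary brake controller is down=not, Brake actuator fails=not → no input occurs → does not occur.
Autonomous vehicle fails to stop [OR]: Perception stack fails=not, Actuation path lost=not → no input occurs → does not occur.

No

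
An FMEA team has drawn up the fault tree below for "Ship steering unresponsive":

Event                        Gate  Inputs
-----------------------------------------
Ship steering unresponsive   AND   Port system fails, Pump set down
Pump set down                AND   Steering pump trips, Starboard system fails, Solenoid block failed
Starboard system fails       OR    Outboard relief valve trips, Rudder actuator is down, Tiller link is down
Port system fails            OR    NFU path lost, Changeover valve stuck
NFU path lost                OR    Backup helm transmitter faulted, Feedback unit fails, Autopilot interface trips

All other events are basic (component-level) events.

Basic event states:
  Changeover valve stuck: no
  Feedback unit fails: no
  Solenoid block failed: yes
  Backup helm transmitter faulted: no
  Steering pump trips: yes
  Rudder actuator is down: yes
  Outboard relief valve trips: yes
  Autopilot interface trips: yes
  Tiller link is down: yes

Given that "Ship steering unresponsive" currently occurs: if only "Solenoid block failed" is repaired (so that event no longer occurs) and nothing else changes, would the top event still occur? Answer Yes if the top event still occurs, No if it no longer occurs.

No

Counterfactual: set "Solenoid block failed" to not occurred.
NFU path lost [OR]: Backup helm transmitter faulted=not, Feedback unit fails=not, Autopilot interface trips=occurs → at least one input occurs → occurs.
Port system fails [OR]: NFU path lost=occurs, Changeover valve stuck=not → at least one input occurs → occurs.
Starboard system fails [OR]: Outboard relief valve trips=occurs, Rudder actuator is down=occurs, Tiller link is down=occurs → at least one input occurs → occurs.
Pump set down [AND]: Steering pump trips=occurs, Starboard system fails=occurs, Solenoid block failed=not → not all inputs occur → does not occur.
Ship steering unresponsive [AND]: Port system fails=occurs, Pump set down=not → not all inputs occur → does not occur.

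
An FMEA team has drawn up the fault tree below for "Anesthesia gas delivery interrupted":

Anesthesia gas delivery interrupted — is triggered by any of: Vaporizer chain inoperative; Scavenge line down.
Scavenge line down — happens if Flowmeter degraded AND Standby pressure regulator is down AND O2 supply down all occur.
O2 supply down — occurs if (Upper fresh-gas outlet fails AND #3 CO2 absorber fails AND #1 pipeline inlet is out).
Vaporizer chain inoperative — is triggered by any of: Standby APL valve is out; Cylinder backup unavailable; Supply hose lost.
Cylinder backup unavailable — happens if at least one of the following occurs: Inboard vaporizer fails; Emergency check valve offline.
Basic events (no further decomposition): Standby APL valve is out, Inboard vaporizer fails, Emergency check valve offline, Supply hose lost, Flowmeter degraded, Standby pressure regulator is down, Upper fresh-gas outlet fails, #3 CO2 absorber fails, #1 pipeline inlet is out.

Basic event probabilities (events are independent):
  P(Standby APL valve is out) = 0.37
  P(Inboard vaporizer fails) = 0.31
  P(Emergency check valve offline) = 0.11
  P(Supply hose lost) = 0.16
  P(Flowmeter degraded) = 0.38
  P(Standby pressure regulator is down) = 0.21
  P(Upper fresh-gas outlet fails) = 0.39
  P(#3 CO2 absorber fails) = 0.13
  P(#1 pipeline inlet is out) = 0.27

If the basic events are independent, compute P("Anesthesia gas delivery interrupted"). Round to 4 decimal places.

P(Cylinder backup unavailable) [OR] = 1 − (1−0.31) × (1−0.11) = 0.385900
P(Vaporizer chain inoperative) [OR] = 1 − (1−0.37) × (1−0.385900) × (1−0.16) = 0.675018
P(O2 supply down) [AND] = 0.39 × 0.13 × 0.27 = 0.013689
P(Scavenge line down) [AND] = 0.38 × 0.21 × 0.013689 = 0.001092
P(Anesthesia gas delivery interrupted) [OR] = 1 − (1−0.675018) × (1−0.001092) = 0.675373
Rounded to 4 decimal places: P(Anesthesia gas delivery interrupted) ≈ 0.6754.

0.6754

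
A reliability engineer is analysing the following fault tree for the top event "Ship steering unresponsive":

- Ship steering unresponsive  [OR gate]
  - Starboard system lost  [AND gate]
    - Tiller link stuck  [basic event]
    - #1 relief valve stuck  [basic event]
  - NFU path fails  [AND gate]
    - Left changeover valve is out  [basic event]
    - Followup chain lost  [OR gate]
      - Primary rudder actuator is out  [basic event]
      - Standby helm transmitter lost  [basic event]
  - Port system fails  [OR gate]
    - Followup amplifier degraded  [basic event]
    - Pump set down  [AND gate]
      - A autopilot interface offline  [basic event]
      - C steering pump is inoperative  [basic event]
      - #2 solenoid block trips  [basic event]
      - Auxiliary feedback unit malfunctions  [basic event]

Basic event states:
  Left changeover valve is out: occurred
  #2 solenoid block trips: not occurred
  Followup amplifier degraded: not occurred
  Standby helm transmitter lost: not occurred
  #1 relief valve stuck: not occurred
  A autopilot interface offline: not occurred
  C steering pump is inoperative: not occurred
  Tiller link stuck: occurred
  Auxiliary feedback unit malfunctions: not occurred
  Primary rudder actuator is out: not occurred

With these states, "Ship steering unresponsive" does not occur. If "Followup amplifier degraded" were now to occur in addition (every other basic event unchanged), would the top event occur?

Counterfactual: set "Followup amplifier degraded" to occurred.
Starboard system lost [AND]: Tiller link stuck=occurs, #1 relief valve stuck=not → not all inputs occur → does not occur.
Followup chain lost [OR]: Primary rudder actuator is out=not, Standby helm transmitter lost=not → no input occurs → does not occur.
NFU path fails [AND]: Left changeover valve is out=occurs, Followup chain lost=not → not all inputs occur → does not occur.
Pump set down [AND]: A autopilot interface offline=not, C steering pump is inoperative=not, #2 solenoid block trips=not, Auxiliary feedback unit malfunctions=not → not all inputs occur → does not occur.
Port system fails [OR]: Followup amplifier degraded=occurs, Pump set down=not → at least one input occurs → occurs.
Ship steering unresponsive [OR]: Starboard system lost=not, NFU path fails=not, Port system fails=occurs → at least one input occurs → occurs.

Yes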